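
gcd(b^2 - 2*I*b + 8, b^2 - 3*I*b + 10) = b + 2*I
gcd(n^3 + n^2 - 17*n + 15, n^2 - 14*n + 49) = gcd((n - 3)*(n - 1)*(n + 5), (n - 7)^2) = 1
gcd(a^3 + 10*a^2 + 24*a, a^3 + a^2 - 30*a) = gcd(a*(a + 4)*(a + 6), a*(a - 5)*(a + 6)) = a^2 + 6*a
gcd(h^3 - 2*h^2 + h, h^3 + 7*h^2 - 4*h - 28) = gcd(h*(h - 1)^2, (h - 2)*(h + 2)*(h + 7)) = 1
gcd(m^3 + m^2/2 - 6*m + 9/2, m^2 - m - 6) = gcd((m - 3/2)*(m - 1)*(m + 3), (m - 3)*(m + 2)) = 1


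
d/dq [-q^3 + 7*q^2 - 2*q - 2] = -3*q^2 + 14*q - 2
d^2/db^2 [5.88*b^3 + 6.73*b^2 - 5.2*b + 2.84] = 35.28*b + 13.46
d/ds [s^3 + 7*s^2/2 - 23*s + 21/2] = 3*s^2 + 7*s - 23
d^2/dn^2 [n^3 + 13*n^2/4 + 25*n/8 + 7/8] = 6*n + 13/2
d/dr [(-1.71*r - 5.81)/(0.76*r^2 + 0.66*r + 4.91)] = (1.2996*r^2 + 8.8312*r - 4.5615)/(0.5776*r^4 + 1.0032*r^3 + 7.8988*r^2 + 6.4812*r + 24.1081)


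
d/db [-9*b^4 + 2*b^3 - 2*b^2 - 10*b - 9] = -36*b^3 + 6*b^2 - 4*b - 10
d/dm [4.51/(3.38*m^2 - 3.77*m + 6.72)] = (17.0027 - 30.4876*m)/(3.38*m^2 - 3.77*m + 6.72)^2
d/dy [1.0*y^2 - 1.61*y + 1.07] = 2.0*y - 1.61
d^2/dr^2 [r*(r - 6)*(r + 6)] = 6*r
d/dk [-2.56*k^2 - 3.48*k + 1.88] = -5.12*k - 3.48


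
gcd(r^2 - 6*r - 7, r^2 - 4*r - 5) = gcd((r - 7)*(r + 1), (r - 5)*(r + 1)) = r + 1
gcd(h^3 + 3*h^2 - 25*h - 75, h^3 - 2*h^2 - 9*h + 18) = h + 3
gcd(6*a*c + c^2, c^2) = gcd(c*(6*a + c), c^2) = c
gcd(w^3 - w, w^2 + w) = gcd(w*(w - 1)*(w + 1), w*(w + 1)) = w^2 + w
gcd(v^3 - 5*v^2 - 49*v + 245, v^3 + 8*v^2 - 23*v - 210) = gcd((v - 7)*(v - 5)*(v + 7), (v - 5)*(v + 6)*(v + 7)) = v^2 + 2*v - 35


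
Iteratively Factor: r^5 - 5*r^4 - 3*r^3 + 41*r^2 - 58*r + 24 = (r + 3)*(r^4 - 8*r^3 + 21*r^2 - 22*r + 8) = (r - 1)*(r + 3)*(r^3 - 7*r^2 + 14*r - 8) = (r - 4)*(r - 1)*(r + 3)*(r^2 - 3*r + 2) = (r - 4)*(r - 2)*(r - 1)*(r + 3)*(r - 1)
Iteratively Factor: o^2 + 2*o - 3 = (o + 3)*(o - 1)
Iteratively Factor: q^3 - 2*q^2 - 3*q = (q + 1)*(q^2 - 3*q) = (q - 3)*(q + 1)*(q)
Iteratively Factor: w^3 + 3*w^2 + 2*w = (w + 2)*(w^2 + w) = w*(w + 2)*(w + 1)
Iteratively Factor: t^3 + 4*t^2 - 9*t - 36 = (t + 4)*(t^2 - 9) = (t - 3)*(t + 4)*(t + 3)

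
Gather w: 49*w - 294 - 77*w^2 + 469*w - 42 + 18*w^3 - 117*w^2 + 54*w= 18*w^3 - 194*w^2 + 572*w - 336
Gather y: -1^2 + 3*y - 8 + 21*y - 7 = 24*y - 16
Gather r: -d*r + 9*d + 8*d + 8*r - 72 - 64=17*d + r*(8 - d) - 136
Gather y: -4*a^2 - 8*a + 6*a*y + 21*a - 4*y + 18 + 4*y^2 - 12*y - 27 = -4*a^2 + 13*a + 4*y^2 + y*(6*a - 16) - 9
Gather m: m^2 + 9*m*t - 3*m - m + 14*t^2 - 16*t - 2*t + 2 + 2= m^2 + m*(9*t - 4) + 14*t^2 - 18*t + 4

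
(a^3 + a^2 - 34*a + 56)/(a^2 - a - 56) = (a^2 - 6*a + 8)/(a - 8)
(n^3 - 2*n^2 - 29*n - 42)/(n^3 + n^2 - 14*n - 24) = (n - 7)/(n - 4)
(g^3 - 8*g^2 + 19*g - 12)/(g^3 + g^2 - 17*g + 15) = (g - 4)/(g + 5)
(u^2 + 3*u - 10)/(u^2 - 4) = (u + 5)/(u + 2)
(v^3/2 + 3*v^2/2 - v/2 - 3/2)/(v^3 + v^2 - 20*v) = (v^3 + 3*v^2 - v - 3)/(2*v*(v^2 + v - 20))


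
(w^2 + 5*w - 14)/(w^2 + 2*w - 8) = (w + 7)/(w + 4)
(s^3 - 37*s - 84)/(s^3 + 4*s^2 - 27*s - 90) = (s^2 - 3*s - 28)/(s^2 + s - 30)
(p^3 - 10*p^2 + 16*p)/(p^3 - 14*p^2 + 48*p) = (p - 2)/(p - 6)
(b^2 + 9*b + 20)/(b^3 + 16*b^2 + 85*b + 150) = (b + 4)/(b^2 + 11*b + 30)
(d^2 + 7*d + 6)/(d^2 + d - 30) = (d + 1)/(d - 5)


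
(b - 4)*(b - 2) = b^2 - 6*b + 8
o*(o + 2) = o^2 + 2*o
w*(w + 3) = w^2 + 3*w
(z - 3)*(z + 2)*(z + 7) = z^3 + 6*z^2 - 13*z - 42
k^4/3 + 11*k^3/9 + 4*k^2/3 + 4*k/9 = k*(k/3 + 1/3)*(k + 2/3)*(k + 2)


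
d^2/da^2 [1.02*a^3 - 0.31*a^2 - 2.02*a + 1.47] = 6.12*a - 0.62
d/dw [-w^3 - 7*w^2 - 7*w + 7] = -3*w^2 - 14*w - 7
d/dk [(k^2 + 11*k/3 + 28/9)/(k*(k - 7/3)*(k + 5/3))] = (-81*k^4 - 594*k^3 - 873*k^2 + 336*k + 980)/(k^2*(81*k^4 - 108*k^3 - 594*k^2 + 420*k + 1225))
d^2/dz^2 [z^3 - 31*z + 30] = 6*z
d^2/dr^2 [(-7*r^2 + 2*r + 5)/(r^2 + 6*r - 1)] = 4*(22*r^3 - 3*r^2 + 48*r + 95)/(r^6 + 18*r^5 + 105*r^4 + 180*r^3 - 105*r^2 + 18*r - 1)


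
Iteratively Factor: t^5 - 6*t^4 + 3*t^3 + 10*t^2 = (t - 5)*(t^4 - t^3 - 2*t^2) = t*(t - 5)*(t^3 - t^2 - 2*t) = t*(t - 5)*(t - 2)*(t^2 + t) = t^2*(t - 5)*(t - 2)*(t + 1)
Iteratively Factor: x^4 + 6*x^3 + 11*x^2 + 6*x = (x + 1)*(x^3 + 5*x^2 + 6*x) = (x + 1)*(x + 2)*(x^2 + 3*x) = (x + 1)*(x + 2)*(x + 3)*(x)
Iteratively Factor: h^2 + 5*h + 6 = (h + 2)*(h + 3)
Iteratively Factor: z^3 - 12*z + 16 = (z + 4)*(z^2 - 4*z + 4) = (z - 2)*(z + 4)*(z - 2)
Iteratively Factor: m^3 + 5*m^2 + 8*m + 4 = (m + 1)*(m^2 + 4*m + 4) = (m + 1)*(m + 2)*(m + 2)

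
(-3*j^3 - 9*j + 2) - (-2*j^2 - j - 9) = -3*j^3 + 2*j^2 - 8*j + 11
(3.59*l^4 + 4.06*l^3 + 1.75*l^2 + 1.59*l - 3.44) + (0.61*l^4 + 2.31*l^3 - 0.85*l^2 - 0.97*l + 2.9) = 4.2*l^4 + 6.37*l^3 + 0.9*l^2 + 0.62*l - 0.54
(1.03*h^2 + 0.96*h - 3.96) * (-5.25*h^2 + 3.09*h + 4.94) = -5.4075*h^4 - 1.8573*h^3 + 28.8446*h^2 - 7.494*h - 19.5624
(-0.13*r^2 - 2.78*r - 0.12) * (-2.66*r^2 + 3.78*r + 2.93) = 0.3458*r^4 + 6.9034*r^3 - 10.5701*r^2 - 8.599*r - 0.3516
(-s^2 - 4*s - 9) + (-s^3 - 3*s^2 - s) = -s^3 - 4*s^2 - 5*s - 9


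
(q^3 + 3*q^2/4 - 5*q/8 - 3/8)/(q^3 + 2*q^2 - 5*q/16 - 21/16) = 2*(2*q + 1)/(4*q + 7)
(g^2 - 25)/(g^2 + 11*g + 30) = (g - 5)/(g + 6)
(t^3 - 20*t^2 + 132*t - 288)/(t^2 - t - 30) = (t^2 - 14*t + 48)/(t + 5)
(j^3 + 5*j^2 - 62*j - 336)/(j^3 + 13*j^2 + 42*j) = (j - 8)/j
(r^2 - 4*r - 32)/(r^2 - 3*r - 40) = (r + 4)/(r + 5)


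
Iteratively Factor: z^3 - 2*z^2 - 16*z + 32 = (z + 4)*(z^2 - 6*z + 8) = (z - 4)*(z + 4)*(z - 2)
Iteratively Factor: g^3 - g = (g)*(g^2 - 1) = g*(g - 1)*(g + 1)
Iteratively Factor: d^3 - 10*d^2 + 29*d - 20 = (d - 4)*(d^2 - 6*d + 5) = (d - 5)*(d - 4)*(d - 1)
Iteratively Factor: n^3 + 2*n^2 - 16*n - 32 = (n + 2)*(n^2 - 16) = (n - 4)*(n + 2)*(n + 4)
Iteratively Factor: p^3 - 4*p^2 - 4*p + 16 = (p - 2)*(p^2 - 2*p - 8) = (p - 4)*(p - 2)*(p + 2)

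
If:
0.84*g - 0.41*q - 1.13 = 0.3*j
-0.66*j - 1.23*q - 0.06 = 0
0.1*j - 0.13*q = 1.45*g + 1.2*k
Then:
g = 1.31277056277056 - 0.177489177489178*q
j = -1.86363636363636*q - 0.0909090909090909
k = -0.0491702741702742*q - 1.59384018759019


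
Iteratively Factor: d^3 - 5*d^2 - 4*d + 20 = (d - 5)*(d^2 - 4) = (d - 5)*(d + 2)*(d - 2)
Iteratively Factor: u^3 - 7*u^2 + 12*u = (u - 3)*(u^2 - 4*u) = u*(u - 3)*(u - 4)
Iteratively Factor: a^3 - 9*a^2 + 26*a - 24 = (a - 3)*(a^2 - 6*a + 8) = (a - 4)*(a - 3)*(a - 2)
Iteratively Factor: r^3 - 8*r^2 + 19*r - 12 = (r - 1)*(r^2 - 7*r + 12) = (r - 4)*(r - 1)*(r - 3)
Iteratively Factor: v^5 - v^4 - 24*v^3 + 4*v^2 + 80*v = (v - 2)*(v^4 + v^3 - 22*v^2 - 40*v) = (v - 2)*(v + 4)*(v^3 - 3*v^2 - 10*v) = v*(v - 2)*(v + 4)*(v^2 - 3*v - 10) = v*(v - 2)*(v + 2)*(v + 4)*(v - 5)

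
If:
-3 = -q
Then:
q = 3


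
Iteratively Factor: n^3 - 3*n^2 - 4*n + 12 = (n - 3)*(n^2 - 4) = (n - 3)*(n - 2)*(n + 2)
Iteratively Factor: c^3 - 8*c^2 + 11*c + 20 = (c - 5)*(c^2 - 3*c - 4) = (c - 5)*(c - 4)*(c + 1)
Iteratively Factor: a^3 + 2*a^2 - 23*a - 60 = (a + 4)*(a^2 - 2*a - 15) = (a - 5)*(a + 4)*(a + 3)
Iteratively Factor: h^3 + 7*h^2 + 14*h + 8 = (h + 2)*(h^2 + 5*h + 4) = (h + 2)*(h + 4)*(h + 1)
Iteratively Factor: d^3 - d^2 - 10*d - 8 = (d + 2)*(d^2 - 3*d - 4) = (d + 1)*(d + 2)*(d - 4)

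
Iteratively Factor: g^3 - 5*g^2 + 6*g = (g)*(g^2 - 5*g + 6) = g*(g - 3)*(g - 2)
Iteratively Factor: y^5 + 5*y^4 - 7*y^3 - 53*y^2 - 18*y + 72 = (y + 3)*(y^4 + 2*y^3 - 13*y^2 - 14*y + 24) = (y + 3)*(y + 4)*(y^3 - 2*y^2 - 5*y + 6) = (y - 3)*(y + 3)*(y + 4)*(y^2 + y - 2) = (y - 3)*(y + 2)*(y + 3)*(y + 4)*(y - 1)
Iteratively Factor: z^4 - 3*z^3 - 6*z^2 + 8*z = (z - 4)*(z^3 + z^2 - 2*z) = (z - 4)*(z - 1)*(z^2 + 2*z) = z*(z - 4)*(z - 1)*(z + 2)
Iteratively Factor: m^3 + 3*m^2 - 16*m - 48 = (m + 3)*(m^2 - 16) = (m + 3)*(m + 4)*(m - 4)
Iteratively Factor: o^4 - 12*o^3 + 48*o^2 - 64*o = (o - 4)*(o^3 - 8*o^2 + 16*o) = (o - 4)^2*(o^2 - 4*o) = o*(o - 4)^2*(o - 4)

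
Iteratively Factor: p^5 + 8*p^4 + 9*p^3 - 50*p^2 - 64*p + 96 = (p - 1)*(p^4 + 9*p^3 + 18*p^2 - 32*p - 96) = (p - 1)*(p + 4)*(p^3 + 5*p^2 - 2*p - 24) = (p - 1)*(p + 4)^2*(p^2 + p - 6) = (p - 2)*(p - 1)*(p + 4)^2*(p + 3)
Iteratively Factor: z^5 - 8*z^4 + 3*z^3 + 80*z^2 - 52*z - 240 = (z - 3)*(z^4 - 5*z^3 - 12*z^2 + 44*z + 80) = (z - 5)*(z - 3)*(z^3 - 12*z - 16) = (z - 5)*(z - 4)*(z - 3)*(z^2 + 4*z + 4) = (z - 5)*(z - 4)*(z - 3)*(z + 2)*(z + 2)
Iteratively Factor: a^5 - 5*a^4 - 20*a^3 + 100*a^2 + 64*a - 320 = (a + 4)*(a^4 - 9*a^3 + 16*a^2 + 36*a - 80) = (a + 2)*(a + 4)*(a^3 - 11*a^2 + 38*a - 40) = (a - 4)*(a + 2)*(a + 4)*(a^2 - 7*a + 10) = (a - 4)*(a - 2)*(a + 2)*(a + 4)*(a - 5)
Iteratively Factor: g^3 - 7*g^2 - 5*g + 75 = (g - 5)*(g^2 - 2*g - 15) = (g - 5)*(g + 3)*(g - 5)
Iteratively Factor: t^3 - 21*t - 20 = (t + 1)*(t^2 - t - 20) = (t + 1)*(t + 4)*(t - 5)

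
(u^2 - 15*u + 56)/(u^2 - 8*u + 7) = (u - 8)/(u - 1)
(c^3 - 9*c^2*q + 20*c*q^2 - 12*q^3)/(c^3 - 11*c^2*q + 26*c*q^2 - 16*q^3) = (-c + 6*q)/(-c + 8*q)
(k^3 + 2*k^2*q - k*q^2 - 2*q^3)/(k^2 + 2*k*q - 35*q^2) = (k^3 + 2*k^2*q - k*q^2 - 2*q^3)/(k^2 + 2*k*q - 35*q^2)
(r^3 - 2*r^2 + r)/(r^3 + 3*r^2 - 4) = r*(r - 1)/(r^2 + 4*r + 4)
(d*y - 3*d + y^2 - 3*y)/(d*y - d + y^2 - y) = (y - 3)/(y - 1)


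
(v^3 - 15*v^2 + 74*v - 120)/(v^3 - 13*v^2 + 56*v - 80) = (v - 6)/(v - 4)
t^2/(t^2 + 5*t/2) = 2*t/(2*t + 5)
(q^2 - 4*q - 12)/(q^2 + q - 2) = (q - 6)/(q - 1)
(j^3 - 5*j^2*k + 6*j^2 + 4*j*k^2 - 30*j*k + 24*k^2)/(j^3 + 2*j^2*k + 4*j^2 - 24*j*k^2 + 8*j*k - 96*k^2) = (j^2 - j*k + 6*j - 6*k)/(j^2 + 6*j*k + 4*j + 24*k)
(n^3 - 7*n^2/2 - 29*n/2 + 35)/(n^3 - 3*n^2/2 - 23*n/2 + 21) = (n - 5)/(n - 3)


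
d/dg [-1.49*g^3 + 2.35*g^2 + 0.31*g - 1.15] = -4.47*g^2 + 4.7*g + 0.31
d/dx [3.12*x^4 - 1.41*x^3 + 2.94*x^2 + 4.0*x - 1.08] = 12.48*x^3 - 4.23*x^2 + 5.88*x + 4.0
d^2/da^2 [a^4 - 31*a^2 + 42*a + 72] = 12*a^2 - 62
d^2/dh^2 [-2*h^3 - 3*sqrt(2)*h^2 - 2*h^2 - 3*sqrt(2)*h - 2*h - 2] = -12*h - 6*sqrt(2) - 4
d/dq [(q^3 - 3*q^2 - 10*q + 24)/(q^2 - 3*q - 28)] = (q^4 - 6*q^3 - 65*q^2 + 120*q + 352)/(q^4 - 6*q^3 - 47*q^2 + 168*q + 784)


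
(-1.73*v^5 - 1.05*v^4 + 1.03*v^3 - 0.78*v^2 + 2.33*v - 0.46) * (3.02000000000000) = -5.2246*v^5 - 3.171*v^4 + 3.1106*v^3 - 2.3556*v^2 + 7.0366*v - 1.3892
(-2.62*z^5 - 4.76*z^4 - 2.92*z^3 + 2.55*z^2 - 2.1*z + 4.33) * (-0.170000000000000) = 0.4454*z^5 + 0.8092*z^4 + 0.4964*z^3 - 0.4335*z^2 + 0.357*z - 0.7361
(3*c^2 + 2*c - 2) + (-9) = 3*c^2 + 2*c - 11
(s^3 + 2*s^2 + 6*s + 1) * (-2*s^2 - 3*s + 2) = -2*s^5 - 7*s^4 - 16*s^3 - 16*s^2 + 9*s + 2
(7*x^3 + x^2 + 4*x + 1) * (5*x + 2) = 35*x^4 + 19*x^3 + 22*x^2 + 13*x + 2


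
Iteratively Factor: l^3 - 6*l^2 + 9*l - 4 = (l - 1)*(l^2 - 5*l + 4) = (l - 4)*(l - 1)*(l - 1)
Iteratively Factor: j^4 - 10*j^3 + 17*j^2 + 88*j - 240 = (j - 4)*(j^3 - 6*j^2 - 7*j + 60) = (j - 4)^2*(j^2 - 2*j - 15) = (j - 4)^2*(j + 3)*(j - 5)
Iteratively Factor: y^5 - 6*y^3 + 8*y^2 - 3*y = (y - 1)*(y^4 + y^3 - 5*y^2 + 3*y) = y*(y - 1)*(y^3 + y^2 - 5*y + 3) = y*(y - 1)^2*(y^2 + 2*y - 3) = y*(y - 1)^2*(y + 3)*(y - 1)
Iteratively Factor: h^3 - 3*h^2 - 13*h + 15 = (h + 3)*(h^2 - 6*h + 5) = (h - 1)*(h + 3)*(h - 5)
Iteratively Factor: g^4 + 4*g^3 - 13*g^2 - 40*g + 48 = (g + 4)*(g^3 - 13*g + 12) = (g + 4)^2*(g^2 - 4*g + 3) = (g - 3)*(g + 4)^2*(g - 1)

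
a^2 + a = a*(a + 1)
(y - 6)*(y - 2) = y^2 - 8*y + 12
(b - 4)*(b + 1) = b^2 - 3*b - 4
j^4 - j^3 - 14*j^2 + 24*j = j*(j - 3)*(j - 2)*(j + 4)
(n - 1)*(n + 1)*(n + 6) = n^3 + 6*n^2 - n - 6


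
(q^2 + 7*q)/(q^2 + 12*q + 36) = q*(q + 7)/(q^2 + 12*q + 36)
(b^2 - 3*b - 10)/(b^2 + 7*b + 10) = (b - 5)/(b + 5)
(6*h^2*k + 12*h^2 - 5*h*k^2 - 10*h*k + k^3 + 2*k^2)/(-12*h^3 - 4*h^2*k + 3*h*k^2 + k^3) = (-3*h*k - 6*h + k^2 + 2*k)/(6*h^2 + 5*h*k + k^2)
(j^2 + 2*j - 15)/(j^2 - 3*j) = (j + 5)/j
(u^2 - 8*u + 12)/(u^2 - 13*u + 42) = (u - 2)/(u - 7)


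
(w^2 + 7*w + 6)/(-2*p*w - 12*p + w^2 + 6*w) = (-w - 1)/(2*p - w)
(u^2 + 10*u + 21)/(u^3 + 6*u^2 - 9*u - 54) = (u + 7)/(u^2 + 3*u - 18)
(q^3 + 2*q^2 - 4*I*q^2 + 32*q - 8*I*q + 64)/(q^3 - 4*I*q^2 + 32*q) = (q + 2)/q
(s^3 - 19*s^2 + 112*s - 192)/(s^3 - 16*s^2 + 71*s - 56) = (s^2 - 11*s + 24)/(s^2 - 8*s + 7)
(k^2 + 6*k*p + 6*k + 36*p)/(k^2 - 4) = (k^2 + 6*k*p + 6*k + 36*p)/(k^2 - 4)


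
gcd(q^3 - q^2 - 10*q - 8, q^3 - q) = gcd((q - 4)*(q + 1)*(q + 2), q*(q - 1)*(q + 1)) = q + 1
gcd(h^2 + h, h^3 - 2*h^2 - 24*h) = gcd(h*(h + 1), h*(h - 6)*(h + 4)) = h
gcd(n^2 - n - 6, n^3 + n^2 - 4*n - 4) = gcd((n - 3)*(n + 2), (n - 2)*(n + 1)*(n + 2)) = n + 2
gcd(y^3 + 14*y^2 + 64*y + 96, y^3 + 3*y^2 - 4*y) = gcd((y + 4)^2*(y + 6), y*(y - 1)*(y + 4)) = y + 4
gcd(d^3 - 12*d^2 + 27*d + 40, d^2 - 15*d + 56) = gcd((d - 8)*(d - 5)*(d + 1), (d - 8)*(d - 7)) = d - 8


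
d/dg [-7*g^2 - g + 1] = -14*g - 1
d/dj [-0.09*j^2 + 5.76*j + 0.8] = 5.76 - 0.18*j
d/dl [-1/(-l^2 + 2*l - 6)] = 2*(1 - l)/(l^2 - 2*l + 6)^2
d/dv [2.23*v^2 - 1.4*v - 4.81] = 4.46*v - 1.4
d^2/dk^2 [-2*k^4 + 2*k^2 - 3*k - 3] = 4 - 24*k^2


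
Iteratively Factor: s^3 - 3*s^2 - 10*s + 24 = (s - 2)*(s^2 - s - 12) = (s - 4)*(s - 2)*(s + 3)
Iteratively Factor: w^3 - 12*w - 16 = (w - 4)*(w^2 + 4*w + 4) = (w - 4)*(w + 2)*(w + 2)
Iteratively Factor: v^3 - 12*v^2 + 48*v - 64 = (v - 4)*(v^2 - 8*v + 16) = (v - 4)^2*(v - 4)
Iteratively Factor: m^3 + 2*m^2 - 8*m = (m - 2)*(m^2 + 4*m) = (m - 2)*(m + 4)*(m)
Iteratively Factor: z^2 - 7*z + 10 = (z - 5)*(z - 2)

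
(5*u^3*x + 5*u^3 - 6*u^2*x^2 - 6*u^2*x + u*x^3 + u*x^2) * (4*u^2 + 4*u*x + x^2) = 20*u^5*x + 20*u^5 - 4*u^4*x^2 - 4*u^4*x - 15*u^3*x^3 - 15*u^3*x^2 - 2*u^2*x^4 - 2*u^2*x^3 + u*x^5 + u*x^4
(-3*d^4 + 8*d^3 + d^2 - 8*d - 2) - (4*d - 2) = -3*d^4 + 8*d^3 + d^2 - 12*d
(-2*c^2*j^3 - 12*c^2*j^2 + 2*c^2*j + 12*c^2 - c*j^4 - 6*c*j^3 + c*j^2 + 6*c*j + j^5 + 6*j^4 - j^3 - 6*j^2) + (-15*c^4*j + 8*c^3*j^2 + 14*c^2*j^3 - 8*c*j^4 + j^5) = -15*c^4*j + 8*c^3*j^2 + 12*c^2*j^3 - 12*c^2*j^2 + 2*c^2*j + 12*c^2 - 9*c*j^4 - 6*c*j^3 + c*j^2 + 6*c*j + 2*j^5 + 6*j^4 - j^3 - 6*j^2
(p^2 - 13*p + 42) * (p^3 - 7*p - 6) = p^5 - 13*p^4 + 35*p^3 + 85*p^2 - 216*p - 252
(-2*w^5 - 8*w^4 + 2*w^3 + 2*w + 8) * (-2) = 4*w^5 + 16*w^4 - 4*w^3 - 4*w - 16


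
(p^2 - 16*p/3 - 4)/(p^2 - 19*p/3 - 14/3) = (p - 6)/(p - 7)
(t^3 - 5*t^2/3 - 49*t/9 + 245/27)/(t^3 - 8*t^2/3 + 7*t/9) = (9*t^2 + 6*t - 35)/(3*t*(3*t - 1))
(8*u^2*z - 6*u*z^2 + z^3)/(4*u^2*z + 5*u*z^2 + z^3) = (8*u^2 - 6*u*z + z^2)/(4*u^2 + 5*u*z + z^2)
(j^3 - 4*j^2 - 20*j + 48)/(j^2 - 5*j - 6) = (j^2 + 2*j - 8)/(j + 1)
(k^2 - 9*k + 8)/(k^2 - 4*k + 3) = (k - 8)/(k - 3)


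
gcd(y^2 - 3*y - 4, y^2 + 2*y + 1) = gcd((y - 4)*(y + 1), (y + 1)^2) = y + 1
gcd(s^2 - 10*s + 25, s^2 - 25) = s - 5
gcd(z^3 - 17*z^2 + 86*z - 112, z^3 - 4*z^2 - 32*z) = z - 8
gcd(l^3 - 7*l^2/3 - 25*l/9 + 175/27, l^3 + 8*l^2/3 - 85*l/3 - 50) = l + 5/3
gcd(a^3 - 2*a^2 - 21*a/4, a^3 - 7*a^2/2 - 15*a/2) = a^2 + 3*a/2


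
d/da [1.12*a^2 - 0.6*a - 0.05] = 2.24*a - 0.6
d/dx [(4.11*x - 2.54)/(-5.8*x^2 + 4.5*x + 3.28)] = (23.838*x^2 - 29.464*x + 24.9108)/(33.64*x^4 - 52.2*x^3 - 17.798*x^2 + 29.52*x + 10.7584)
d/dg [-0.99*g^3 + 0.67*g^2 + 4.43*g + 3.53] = -2.97*g^2 + 1.34*g + 4.43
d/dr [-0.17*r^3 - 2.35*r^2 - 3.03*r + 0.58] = -0.51*r^2 - 4.7*r - 3.03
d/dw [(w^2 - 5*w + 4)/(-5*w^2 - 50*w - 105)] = (-15*w^2 - 34*w + 145)/(5*(w^4 + 20*w^3 + 142*w^2 + 420*w + 441))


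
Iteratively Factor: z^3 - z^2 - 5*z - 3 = (z - 3)*(z^2 + 2*z + 1) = (z - 3)*(z + 1)*(z + 1)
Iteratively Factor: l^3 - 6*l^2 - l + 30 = (l - 3)*(l^2 - 3*l - 10) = (l - 5)*(l - 3)*(l + 2)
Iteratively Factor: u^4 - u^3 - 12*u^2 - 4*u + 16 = (u - 4)*(u^3 + 3*u^2 - 4) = (u - 4)*(u - 1)*(u^2 + 4*u + 4) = (u - 4)*(u - 1)*(u + 2)*(u + 2)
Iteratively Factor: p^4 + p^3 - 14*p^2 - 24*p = (p)*(p^3 + p^2 - 14*p - 24) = p*(p + 2)*(p^2 - p - 12) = p*(p - 4)*(p + 2)*(p + 3)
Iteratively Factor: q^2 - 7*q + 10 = (q - 5)*(q - 2)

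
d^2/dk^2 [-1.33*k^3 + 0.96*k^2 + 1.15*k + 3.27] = 1.92 - 7.98*k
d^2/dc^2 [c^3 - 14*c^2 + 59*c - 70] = 6*c - 28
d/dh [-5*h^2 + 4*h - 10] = 4 - 10*h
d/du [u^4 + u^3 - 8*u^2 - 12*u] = 4*u^3 + 3*u^2 - 16*u - 12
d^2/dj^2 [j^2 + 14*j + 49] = 2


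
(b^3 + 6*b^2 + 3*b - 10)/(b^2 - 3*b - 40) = (b^2 + b - 2)/(b - 8)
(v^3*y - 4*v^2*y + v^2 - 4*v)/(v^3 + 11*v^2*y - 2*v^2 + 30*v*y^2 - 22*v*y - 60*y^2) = v*(v^2*y - 4*v*y + v - 4)/(v^3 + 11*v^2*y - 2*v^2 + 30*v*y^2 - 22*v*y - 60*y^2)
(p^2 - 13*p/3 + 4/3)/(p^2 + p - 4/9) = 3*(p - 4)/(3*p + 4)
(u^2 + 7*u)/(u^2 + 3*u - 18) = u*(u + 7)/(u^2 + 3*u - 18)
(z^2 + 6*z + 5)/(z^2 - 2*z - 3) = (z + 5)/(z - 3)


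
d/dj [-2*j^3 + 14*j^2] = 2*j*(14 - 3*j)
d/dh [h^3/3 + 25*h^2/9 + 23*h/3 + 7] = h^2 + 50*h/9 + 23/3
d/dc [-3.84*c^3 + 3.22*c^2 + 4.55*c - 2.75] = -11.52*c^2 + 6.44*c + 4.55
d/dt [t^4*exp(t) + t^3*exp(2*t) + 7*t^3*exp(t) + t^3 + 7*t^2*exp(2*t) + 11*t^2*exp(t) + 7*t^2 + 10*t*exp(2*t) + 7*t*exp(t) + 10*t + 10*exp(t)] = t^4*exp(t) + 2*t^3*exp(2*t) + 11*t^3*exp(t) + 17*t^2*exp(2*t) + 32*t^2*exp(t) + 3*t^2 + 34*t*exp(2*t) + 29*t*exp(t) + 14*t + 10*exp(2*t) + 17*exp(t) + 10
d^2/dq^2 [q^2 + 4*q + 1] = 2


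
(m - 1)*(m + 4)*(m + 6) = m^3 + 9*m^2 + 14*m - 24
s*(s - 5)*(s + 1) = s^3 - 4*s^2 - 5*s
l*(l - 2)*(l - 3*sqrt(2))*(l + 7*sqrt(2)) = l^4 - 2*l^3 + 4*sqrt(2)*l^3 - 42*l^2 - 8*sqrt(2)*l^2 + 84*l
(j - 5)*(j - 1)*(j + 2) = j^3 - 4*j^2 - 7*j + 10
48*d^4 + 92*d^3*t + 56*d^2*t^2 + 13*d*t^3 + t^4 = (d + t)*(2*d + t)*(4*d + t)*(6*d + t)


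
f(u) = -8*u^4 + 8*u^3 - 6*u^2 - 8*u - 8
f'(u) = -32*u^3 + 24*u^2 - 12*u - 8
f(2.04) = -119.92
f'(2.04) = -204.27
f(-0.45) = -6.67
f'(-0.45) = 5.18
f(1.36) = -37.22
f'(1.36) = -60.42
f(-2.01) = -211.70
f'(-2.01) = 372.94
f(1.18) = -28.16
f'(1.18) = -41.32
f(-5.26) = -7420.15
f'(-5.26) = 5376.15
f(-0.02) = -7.84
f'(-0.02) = -7.75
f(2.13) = -139.62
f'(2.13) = -233.91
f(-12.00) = -180488.00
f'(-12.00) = 58888.00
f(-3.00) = -902.00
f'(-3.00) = 1108.00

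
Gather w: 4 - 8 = -4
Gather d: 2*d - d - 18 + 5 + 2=d - 11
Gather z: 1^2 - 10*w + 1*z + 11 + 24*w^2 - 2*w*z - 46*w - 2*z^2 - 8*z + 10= 24*w^2 - 56*w - 2*z^2 + z*(-2*w - 7) + 22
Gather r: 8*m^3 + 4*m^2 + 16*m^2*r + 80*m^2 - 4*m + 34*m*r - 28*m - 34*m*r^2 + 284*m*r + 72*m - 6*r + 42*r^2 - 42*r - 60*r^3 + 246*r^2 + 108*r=8*m^3 + 84*m^2 + 40*m - 60*r^3 + r^2*(288 - 34*m) + r*(16*m^2 + 318*m + 60)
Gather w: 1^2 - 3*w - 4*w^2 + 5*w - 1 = -4*w^2 + 2*w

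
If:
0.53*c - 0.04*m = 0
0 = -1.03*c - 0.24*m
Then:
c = 0.00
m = 0.00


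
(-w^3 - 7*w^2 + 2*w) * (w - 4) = -w^4 - 3*w^3 + 30*w^2 - 8*w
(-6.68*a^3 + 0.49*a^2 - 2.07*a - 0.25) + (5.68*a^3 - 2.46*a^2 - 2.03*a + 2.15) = -1.0*a^3 - 1.97*a^2 - 4.1*a + 1.9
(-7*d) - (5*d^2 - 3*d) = -5*d^2 - 4*d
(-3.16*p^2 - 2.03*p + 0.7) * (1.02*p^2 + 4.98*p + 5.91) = -3.2232*p^4 - 17.8074*p^3 - 28.071*p^2 - 8.5113*p + 4.137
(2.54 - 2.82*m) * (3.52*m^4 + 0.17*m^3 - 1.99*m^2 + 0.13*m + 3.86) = -9.9264*m^5 + 8.4614*m^4 + 6.0436*m^3 - 5.4212*m^2 - 10.555*m + 9.8044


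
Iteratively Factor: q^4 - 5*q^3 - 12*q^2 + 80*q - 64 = (q - 4)*(q^3 - q^2 - 16*q + 16) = (q - 4)^2*(q^2 + 3*q - 4) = (q - 4)^2*(q - 1)*(q + 4)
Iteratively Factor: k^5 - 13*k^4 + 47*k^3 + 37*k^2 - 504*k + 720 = (k - 4)*(k^4 - 9*k^3 + 11*k^2 + 81*k - 180) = (k - 4)*(k - 3)*(k^3 - 6*k^2 - 7*k + 60) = (k - 4)*(k - 3)*(k + 3)*(k^2 - 9*k + 20) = (k - 4)^2*(k - 3)*(k + 3)*(k - 5)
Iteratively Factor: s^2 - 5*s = (s - 5)*(s)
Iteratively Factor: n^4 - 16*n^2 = (n - 4)*(n^3 + 4*n^2) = n*(n - 4)*(n^2 + 4*n) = n*(n - 4)*(n + 4)*(n)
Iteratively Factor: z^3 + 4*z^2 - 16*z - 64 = (z + 4)*(z^2 - 16) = (z - 4)*(z + 4)*(z + 4)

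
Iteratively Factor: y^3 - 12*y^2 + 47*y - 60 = (y - 3)*(y^2 - 9*y + 20) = (y - 5)*(y - 3)*(y - 4)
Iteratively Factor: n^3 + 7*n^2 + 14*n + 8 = (n + 4)*(n^2 + 3*n + 2) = (n + 1)*(n + 4)*(n + 2)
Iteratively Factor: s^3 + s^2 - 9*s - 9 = (s + 1)*(s^2 - 9) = (s + 1)*(s + 3)*(s - 3)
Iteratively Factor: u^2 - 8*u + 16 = (u - 4)*(u - 4)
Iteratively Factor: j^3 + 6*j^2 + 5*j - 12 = (j + 3)*(j^2 + 3*j - 4) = (j + 3)*(j + 4)*(j - 1)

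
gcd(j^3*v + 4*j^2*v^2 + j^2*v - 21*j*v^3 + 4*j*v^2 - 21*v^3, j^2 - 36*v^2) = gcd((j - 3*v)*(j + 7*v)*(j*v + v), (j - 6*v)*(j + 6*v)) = 1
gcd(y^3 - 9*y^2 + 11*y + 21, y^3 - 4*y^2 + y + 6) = y^2 - 2*y - 3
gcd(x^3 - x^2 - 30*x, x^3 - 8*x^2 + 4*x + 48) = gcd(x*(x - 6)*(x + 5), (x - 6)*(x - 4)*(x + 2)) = x - 6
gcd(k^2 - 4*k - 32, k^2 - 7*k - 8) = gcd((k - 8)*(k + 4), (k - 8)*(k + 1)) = k - 8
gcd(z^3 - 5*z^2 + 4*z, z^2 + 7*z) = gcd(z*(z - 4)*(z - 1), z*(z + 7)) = z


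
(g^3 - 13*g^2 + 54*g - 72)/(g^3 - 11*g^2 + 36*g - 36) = (g - 4)/(g - 2)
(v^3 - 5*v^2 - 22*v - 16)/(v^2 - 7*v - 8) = v + 2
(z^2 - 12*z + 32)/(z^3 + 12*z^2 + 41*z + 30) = (z^2 - 12*z + 32)/(z^3 + 12*z^2 + 41*z + 30)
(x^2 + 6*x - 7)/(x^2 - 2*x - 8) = (-x^2 - 6*x + 7)/(-x^2 + 2*x + 8)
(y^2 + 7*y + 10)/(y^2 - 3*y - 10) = (y + 5)/(y - 5)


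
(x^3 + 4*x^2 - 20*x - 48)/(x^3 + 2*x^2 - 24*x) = (x + 2)/x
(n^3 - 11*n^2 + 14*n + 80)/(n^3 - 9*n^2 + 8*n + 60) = (n - 8)/(n - 6)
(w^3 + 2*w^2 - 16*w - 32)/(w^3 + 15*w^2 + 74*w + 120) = (w^2 - 2*w - 8)/(w^2 + 11*w + 30)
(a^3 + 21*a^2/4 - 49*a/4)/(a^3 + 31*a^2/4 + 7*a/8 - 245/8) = 2*a/(2*a + 5)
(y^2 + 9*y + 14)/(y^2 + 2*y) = (y + 7)/y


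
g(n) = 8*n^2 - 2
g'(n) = 16*n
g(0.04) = -1.99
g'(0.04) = 0.64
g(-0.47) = -0.23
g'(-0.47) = -7.52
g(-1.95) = 28.42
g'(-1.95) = -31.20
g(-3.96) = 123.45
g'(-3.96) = -63.36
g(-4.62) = 168.76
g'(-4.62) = -73.92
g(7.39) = 434.90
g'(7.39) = 118.24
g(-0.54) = 0.33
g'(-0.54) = -8.64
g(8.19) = 534.61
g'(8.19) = 131.04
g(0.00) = -2.00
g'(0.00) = 0.00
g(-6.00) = 286.00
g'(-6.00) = -96.00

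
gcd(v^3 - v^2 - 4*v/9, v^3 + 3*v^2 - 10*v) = v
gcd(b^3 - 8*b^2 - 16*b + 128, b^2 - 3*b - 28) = b + 4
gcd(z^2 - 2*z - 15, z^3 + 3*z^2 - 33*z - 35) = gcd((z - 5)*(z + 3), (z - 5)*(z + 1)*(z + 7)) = z - 5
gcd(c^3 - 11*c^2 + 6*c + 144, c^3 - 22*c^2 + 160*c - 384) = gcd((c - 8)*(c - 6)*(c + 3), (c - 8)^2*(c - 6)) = c^2 - 14*c + 48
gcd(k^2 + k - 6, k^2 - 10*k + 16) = k - 2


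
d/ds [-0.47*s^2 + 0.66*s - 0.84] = 0.66 - 0.94*s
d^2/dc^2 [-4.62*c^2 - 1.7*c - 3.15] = -9.24000000000000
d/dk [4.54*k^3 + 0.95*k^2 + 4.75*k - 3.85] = 13.62*k^2 + 1.9*k + 4.75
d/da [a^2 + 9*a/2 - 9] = 2*a + 9/2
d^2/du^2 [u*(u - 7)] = 2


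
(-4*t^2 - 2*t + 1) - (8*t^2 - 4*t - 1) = -12*t^2 + 2*t + 2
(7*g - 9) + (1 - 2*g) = 5*g - 8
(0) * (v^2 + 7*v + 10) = 0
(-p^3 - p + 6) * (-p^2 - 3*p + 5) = p^5 + 3*p^4 - 4*p^3 - 3*p^2 - 23*p + 30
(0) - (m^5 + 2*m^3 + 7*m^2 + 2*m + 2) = -m^5 - 2*m^3 - 7*m^2 - 2*m - 2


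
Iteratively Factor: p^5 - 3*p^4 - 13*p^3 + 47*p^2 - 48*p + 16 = (p - 1)*(p^4 - 2*p^3 - 15*p^2 + 32*p - 16) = (p - 1)^2*(p^3 - p^2 - 16*p + 16) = (p - 4)*(p - 1)^2*(p^2 + 3*p - 4) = (p - 4)*(p - 1)^3*(p + 4)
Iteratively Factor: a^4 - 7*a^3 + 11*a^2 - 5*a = (a - 1)*(a^3 - 6*a^2 + 5*a) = (a - 1)^2*(a^2 - 5*a) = a*(a - 1)^2*(a - 5)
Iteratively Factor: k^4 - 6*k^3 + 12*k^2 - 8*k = (k - 2)*(k^3 - 4*k^2 + 4*k) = (k - 2)^2*(k^2 - 2*k) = (k - 2)^3*(k)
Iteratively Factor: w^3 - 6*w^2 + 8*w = (w)*(w^2 - 6*w + 8) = w*(w - 4)*(w - 2)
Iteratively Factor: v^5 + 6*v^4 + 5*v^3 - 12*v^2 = (v)*(v^4 + 6*v^3 + 5*v^2 - 12*v) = v*(v + 3)*(v^3 + 3*v^2 - 4*v) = v^2*(v + 3)*(v^2 + 3*v - 4) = v^2*(v - 1)*(v + 3)*(v + 4)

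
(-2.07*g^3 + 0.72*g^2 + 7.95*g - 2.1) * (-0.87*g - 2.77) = 1.8009*g^4 + 5.1075*g^3 - 8.9109*g^2 - 20.1945*g + 5.817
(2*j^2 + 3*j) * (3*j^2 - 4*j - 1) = 6*j^4 + j^3 - 14*j^2 - 3*j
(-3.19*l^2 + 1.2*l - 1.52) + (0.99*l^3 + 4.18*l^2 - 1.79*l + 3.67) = 0.99*l^3 + 0.99*l^2 - 0.59*l + 2.15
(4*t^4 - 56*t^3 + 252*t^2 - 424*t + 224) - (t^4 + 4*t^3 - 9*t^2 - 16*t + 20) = 3*t^4 - 60*t^3 + 261*t^2 - 408*t + 204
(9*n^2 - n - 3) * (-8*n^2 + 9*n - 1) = -72*n^4 + 89*n^3 + 6*n^2 - 26*n + 3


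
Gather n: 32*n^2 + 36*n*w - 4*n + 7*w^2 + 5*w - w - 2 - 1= 32*n^2 + n*(36*w - 4) + 7*w^2 + 4*w - 3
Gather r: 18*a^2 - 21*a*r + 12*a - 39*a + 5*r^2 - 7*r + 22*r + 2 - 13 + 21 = 18*a^2 - 27*a + 5*r^2 + r*(15 - 21*a) + 10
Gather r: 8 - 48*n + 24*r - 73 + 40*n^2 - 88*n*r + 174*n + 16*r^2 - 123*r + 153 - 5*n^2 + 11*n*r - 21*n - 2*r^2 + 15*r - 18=35*n^2 + 105*n + 14*r^2 + r*(-77*n - 84) + 70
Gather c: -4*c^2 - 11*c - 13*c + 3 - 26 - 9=-4*c^2 - 24*c - 32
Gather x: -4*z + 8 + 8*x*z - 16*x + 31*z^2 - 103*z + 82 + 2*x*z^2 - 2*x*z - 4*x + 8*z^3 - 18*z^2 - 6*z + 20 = x*(2*z^2 + 6*z - 20) + 8*z^3 + 13*z^2 - 113*z + 110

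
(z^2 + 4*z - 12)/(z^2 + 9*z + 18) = (z - 2)/(z + 3)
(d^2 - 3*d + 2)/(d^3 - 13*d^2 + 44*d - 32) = (d - 2)/(d^2 - 12*d + 32)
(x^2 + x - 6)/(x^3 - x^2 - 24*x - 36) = (x - 2)/(x^2 - 4*x - 12)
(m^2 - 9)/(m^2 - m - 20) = (9 - m^2)/(-m^2 + m + 20)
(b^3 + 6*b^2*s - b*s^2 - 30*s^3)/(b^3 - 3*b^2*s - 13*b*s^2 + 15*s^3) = (b^2 + 3*b*s - 10*s^2)/(b^2 - 6*b*s + 5*s^2)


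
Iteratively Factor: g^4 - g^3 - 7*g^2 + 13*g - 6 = (g - 1)*(g^3 - 7*g + 6) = (g - 2)*(g - 1)*(g^2 + 2*g - 3) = (g - 2)*(g - 1)^2*(g + 3)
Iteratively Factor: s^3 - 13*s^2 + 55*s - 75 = (s - 3)*(s^2 - 10*s + 25) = (s - 5)*(s - 3)*(s - 5)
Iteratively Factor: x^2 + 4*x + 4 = (x + 2)*(x + 2)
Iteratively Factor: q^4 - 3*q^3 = (q)*(q^3 - 3*q^2) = q^2*(q^2 - 3*q) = q^2*(q - 3)*(q)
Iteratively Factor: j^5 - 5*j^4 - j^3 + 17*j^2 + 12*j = (j + 1)*(j^4 - 6*j^3 + 5*j^2 + 12*j) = (j - 4)*(j + 1)*(j^3 - 2*j^2 - 3*j) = j*(j - 4)*(j + 1)*(j^2 - 2*j - 3) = j*(j - 4)*(j - 3)*(j + 1)*(j + 1)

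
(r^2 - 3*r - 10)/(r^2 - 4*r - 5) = (r + 2)/(r + 1)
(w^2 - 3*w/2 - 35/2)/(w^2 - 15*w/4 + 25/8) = 4*(2*w^2 - 3*w - 35)/(8*w^2 - 30*w + 25)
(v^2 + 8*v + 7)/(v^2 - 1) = (v + 7)/(v - 1)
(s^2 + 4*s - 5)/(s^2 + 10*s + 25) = (s - 1)/(s + 5)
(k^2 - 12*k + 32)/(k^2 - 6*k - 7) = (-k^2 + 12*k - 32)/(-k^2 + 6*k + 7)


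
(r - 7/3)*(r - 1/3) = r^2 - 8*r/3 + 7/9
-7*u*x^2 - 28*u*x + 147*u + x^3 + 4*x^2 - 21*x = (-7*u + x)*(x - 3)*(x + 7)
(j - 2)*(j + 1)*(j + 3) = j^3 + 2*j^2 - 5*j - 6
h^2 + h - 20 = (h - 4)*(h + 5)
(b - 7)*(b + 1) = b^2 - 6*b - 7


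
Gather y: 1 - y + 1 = 2 - y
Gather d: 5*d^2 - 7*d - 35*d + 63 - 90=5*d^2 - 42*d - 27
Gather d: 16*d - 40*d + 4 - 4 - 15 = -24*d - 15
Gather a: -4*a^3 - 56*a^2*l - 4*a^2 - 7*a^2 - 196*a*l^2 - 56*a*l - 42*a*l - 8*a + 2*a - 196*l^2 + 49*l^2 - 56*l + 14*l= -4*a^3 + a^2*(-56*l - 11) + a*(-196*l^2 - 98*l - 6) - 147*l^2 - 42*l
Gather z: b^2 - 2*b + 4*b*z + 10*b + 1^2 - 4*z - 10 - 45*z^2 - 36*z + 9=b^2 + 8*b - 45*z^2 + z*(4*b - 40)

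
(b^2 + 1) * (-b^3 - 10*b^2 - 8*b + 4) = -b^5 - 10*b^4 - 9*b^3 - 6*b^2 - 8*b + 4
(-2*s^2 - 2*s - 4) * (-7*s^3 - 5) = 14*s^5 + 14*s^4 + 28*s^3 + 10*s^2 + 10*s + 20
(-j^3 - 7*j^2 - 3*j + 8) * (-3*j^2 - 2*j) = 3*j^5 + 23*j^4 + 23*j^3 - 18*j^2 - 16*j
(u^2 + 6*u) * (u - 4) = u^3 + 2*u^2 - 24*u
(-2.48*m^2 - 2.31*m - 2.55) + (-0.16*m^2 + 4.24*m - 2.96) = -2.64*m^2 + 1.93*m - 5.51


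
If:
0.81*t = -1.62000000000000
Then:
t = -2.00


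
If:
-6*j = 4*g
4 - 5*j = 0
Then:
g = -6/5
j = 4/5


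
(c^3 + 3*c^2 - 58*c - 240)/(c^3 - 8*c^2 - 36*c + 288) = (c + 5)/(c - 6)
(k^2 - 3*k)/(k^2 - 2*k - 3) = k/(k + 1)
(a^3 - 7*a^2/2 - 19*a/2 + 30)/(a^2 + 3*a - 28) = (2*a^2 + a - 15)/(2*(a + 7))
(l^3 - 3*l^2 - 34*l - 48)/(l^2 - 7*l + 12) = (l^3 - 3*l^2 - 34*l - 48)/(l^2 - 7*l + 12)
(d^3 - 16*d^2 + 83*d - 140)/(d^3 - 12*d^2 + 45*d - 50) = (d^2 - 11*d + 28)/(d^2 - 7*d + 10)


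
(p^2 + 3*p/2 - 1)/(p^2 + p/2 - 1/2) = (p + 2)/(p + 1)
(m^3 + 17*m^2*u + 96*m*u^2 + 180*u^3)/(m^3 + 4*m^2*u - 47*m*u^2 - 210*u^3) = (-m - 6*u)/(-m + 7*u)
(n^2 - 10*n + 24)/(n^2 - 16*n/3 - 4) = 3*(n - 4)/(3*n + 2)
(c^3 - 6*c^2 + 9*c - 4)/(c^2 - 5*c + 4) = c - 1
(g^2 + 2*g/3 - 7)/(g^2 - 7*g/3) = (g + 3)/g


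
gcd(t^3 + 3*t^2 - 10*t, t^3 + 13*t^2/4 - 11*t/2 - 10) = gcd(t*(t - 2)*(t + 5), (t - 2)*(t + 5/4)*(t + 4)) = t - 2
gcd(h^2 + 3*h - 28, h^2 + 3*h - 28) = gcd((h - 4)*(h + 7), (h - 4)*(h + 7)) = h^2 + 3*h - 28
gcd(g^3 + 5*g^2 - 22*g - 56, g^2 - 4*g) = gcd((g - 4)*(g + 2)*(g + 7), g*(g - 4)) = g - 4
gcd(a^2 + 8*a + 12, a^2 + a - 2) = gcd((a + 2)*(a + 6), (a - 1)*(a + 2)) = a + 2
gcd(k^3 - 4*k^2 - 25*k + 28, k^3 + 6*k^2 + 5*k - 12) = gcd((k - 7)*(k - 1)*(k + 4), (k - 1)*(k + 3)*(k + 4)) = k^2 + 3*k - 4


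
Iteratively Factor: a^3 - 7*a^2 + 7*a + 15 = (a + 1)*(a^2 - 8*a + 15) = (a - 3)*(a + 1)*(a - 5)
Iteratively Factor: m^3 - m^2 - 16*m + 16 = (m - 1)*(m^2 - 16) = (m - 4)*(m - 1)*(m + 4)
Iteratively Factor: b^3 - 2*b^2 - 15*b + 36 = (b - 3)*(b^2 + b - 12) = (b - 3)*(b + 4)*(b - 3)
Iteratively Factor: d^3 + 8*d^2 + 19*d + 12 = (d + 3)*(d^2 + 5*d + 4) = (d + 1)*(d + 3)*(d + 4)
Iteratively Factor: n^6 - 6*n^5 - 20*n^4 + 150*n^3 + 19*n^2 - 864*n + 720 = (n - 4)*(n^5 - 2*n^4 - 28*n^3 + 38*n^2 + 171*n - 180) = (n - 5)*(n - 4)*(n^4 + 3*n^3 - 13*n^2 - 27*n + 36) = (n - 5)*(n - 4)*(n + 3)*(n^3 - 13*n + 12) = (n - 5)*(n - 4)*(n + 3)*(n + 4)*(n^2 - 4*n + 3) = (n - 5)*(n - 4)*(n - 3)*(n + 3)*(n + 4)*(n - 1)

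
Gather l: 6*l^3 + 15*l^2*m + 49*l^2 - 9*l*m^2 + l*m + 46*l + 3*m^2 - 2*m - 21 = 6*l^3 + l^2*(15*m + 49) + l*(-9*m^2 + m + 46) + 3*m^2 - 2*m - 21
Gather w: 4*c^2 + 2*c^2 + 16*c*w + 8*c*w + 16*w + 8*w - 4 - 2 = 6*c^2 + w*(24*c + 24) - 6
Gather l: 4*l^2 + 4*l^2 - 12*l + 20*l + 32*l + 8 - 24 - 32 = 8*l^2 + 40*l - 48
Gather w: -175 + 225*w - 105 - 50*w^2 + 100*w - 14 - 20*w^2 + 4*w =-70*w^2 + 329*w - 294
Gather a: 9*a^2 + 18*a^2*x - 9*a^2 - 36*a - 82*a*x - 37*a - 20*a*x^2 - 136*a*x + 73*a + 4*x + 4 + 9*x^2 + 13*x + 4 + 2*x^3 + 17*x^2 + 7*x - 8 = 18*a^2*x + a*(-20*x^2 - 218*x) + 2*x^3 + 26*x^2 + 24*x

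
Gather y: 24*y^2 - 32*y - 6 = 24*y^2 - 32*y - 6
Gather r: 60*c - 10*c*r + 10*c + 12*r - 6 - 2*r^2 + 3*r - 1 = 70*c - 2*r^2 + r*(15 - 10*c) - 7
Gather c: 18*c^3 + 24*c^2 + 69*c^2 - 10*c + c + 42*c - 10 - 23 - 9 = 18*c^3 + 93*c^2 + 33*c - 42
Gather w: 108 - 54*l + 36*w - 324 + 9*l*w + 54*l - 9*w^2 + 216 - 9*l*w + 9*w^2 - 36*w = 0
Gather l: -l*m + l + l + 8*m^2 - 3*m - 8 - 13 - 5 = l*(2 - m) + 8*m^2 - 3*m - 26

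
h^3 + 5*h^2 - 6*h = h*(h - 1)*(h + 6)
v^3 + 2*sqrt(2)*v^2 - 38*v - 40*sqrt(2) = (v - 4*sqrt(2))*(v + sqrt(2))*(v + 5*sqrt(2))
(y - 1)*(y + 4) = y^2 + 3*y - 4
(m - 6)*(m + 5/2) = m^2 - 7*m/2 - 15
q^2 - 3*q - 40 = (q - 8)*(q + 5)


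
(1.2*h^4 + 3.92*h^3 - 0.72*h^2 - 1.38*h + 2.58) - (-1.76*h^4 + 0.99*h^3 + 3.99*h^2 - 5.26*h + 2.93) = 2.96*h^4 + 2.93*h^3 - 4.71*h^2 + 3.88*h - 0.35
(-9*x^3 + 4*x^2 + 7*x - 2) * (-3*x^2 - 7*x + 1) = 27*x^5 + 51*x^4 - 58*x^3 - 39*x^2 + 21*x - 2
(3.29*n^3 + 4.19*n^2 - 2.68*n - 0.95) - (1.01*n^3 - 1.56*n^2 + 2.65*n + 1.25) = 2.28*n^3 + 5.75*n^2 - 5.33*n - 2.2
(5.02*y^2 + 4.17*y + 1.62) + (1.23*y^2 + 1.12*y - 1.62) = 6.25*y^2 + 5.29*y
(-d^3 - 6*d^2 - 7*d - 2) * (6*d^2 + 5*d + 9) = -6*d^5 - 41*d^4 - 81*d^3 - 101*d^2 - 73*d - 18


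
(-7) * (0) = 0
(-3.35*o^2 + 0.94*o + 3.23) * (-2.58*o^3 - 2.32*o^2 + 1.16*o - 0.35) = 8.643*o^5 + 5.3468*o^4 - 14.4002*o^3 - 5.2307*o^2 + 3.4178*o - 1.1305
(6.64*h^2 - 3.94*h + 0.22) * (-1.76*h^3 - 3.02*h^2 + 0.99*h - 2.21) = -11.6864*h^5 - 13.1184*h^4 + 18.0852*h^3 - 19.2394*h^2 + 8.9252*h - 0.4862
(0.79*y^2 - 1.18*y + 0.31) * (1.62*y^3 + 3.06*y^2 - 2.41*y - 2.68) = 1.2798*y^5 + 0.5058*y^4 - 5.0125*y^3 + 1.6752*y^2 + 2.4153*y - 0.8308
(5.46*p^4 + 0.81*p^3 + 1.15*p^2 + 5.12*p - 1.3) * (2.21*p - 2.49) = 12.0666*p^5 - 11.8053*p^4 + 0.5246*p^3 + 8.4517*p^2 - 15.6218*p + 3.237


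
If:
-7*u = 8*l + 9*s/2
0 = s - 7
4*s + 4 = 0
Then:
No Solution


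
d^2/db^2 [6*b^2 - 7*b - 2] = 12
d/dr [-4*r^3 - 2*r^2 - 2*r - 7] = -12*r^2 - 4*r - 2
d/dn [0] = 0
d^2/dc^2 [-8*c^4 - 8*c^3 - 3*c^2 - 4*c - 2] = -96*c^2 - 48*c - 6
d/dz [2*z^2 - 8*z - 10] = 4*z - 8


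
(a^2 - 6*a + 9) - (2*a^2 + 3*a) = -a^2 - 9*a + 9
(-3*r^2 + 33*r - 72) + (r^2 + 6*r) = -2*r^2 + 39*r - 72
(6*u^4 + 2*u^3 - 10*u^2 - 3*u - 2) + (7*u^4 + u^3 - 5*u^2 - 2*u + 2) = 13*u^4 + 3*u^3 - 15*u^2 - 5*u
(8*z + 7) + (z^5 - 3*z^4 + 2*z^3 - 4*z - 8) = z^5 - 3*z^4 + 2*z^3 + 4*z - 1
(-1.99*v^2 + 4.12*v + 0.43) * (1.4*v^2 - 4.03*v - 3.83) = -2.786*v^4 + 13.7877*v^3 - 8.3799*v^2 - 17.5125*v - 1.6469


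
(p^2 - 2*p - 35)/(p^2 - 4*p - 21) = (p + 5)/(p + 3)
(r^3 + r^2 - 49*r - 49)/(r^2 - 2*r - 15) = (-r^3 - r^2 + 49*r + 49)/(-r^2 + 2*r + 15)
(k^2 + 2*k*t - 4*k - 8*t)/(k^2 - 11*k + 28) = (k + 2*t)/(k - 7)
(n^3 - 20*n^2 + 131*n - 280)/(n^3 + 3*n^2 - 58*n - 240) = (n^2 - 12*n + 35)/(n^2 + 11*n + 30)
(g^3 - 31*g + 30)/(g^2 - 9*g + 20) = (g^2 + 5*g - 6)/(g - 4)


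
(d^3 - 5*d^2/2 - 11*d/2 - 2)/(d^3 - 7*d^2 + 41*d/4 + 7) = 2*(d + 1)/(2*d - 7)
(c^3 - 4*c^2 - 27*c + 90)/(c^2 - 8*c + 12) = (c^2 + 2*c - 15)/(c - 2)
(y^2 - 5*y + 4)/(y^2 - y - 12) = (y - 1)/(y + 3)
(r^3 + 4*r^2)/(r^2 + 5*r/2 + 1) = 2*r^2*(r + 4)/(2*r^2 + 5*r + 2)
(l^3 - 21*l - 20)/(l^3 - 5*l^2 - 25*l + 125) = (l^2 + 5*l + 4)/(l^2 - 25)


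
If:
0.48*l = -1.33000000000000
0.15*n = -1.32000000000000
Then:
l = -2.77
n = -8.80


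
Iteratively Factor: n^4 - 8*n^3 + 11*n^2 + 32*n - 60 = (n - 2)*(n^3 - 6*n^2 - n + 30) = (n - 3)*(n - 2)*(n^2 - 3*n - 10) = (n - 3)*(n - 2)*(n + 2)*(n - 5)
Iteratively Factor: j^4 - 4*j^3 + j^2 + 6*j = (j - 2)*(j^3 - 2*j^2 - 3*j) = (j - 3)*(j - 2)*(j^2 + j) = (j - 3)*(j - 2)*(j + 1)*(j)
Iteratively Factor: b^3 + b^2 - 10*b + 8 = (b + 4)*(b^2 - 3*b + 2) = (b - 2)*(b + 4)*(b - 1)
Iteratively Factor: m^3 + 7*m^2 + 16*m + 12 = (m + 2)*(m^2 + 5*m + 6) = (m + 2)^2*(m + 3)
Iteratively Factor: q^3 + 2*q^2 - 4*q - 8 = (q + 2)*(q^2 - 4) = (q + 2)^2*(q - 2)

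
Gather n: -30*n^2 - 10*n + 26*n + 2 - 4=-30*n^2 + 16*n - 2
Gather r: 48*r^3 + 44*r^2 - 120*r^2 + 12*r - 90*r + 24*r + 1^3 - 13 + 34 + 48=48*r^3 - 76*r^2 - 54*r + 70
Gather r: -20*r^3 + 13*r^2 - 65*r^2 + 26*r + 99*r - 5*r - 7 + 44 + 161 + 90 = -20*r^3 - 52*r^2 + 120*r + 288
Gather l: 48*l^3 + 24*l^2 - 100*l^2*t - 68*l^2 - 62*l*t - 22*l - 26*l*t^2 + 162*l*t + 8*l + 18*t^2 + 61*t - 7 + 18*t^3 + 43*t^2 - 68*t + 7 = 48*l^3 + l^2*(-100*t - 44) + l*(-26*t^2 + 100*t - 14) + 18*t^3 + 61*t^2 - 7*t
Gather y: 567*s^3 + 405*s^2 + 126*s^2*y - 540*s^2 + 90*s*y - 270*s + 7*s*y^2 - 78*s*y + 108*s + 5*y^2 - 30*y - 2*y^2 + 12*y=567*s^3 - 135*s^2 - 162*s + y^2*(7*s + 3) + y*(126*s^2 + 12*s - 18)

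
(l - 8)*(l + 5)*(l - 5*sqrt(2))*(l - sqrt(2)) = l^4 - 6*sqrt(2)*l^3 - 3*l^3 - 30*l^2 + 18*sqrt(2)*l^2 - 30*l + 240*sqrt(2)*l - 400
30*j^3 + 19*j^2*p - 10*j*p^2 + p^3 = (-6*j + p)*(-5*j + p)*(j + p)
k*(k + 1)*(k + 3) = k^3 + 4*k^2 + 3*k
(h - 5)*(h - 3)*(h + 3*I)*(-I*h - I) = -I*h^4 + 3*h^3 + 7*I*h^3 - 21*h^2 - 7*I*h^2 + 21*h - 15*I*h + 45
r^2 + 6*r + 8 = (r + 2)*(r + 4)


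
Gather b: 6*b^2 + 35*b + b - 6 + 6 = 6*b^2 + 36*b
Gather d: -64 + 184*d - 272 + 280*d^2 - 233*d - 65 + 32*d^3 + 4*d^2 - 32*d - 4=32*d^3 + 284*d^2 - 81*d - 405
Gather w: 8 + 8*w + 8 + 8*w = 16*w + 16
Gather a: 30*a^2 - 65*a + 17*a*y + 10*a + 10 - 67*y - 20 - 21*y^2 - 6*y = 30*a^2 + a*(17*y - 55) - 21*y^2 - 73*y - 10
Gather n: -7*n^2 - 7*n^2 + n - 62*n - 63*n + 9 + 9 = -14*n^2 - 124*n + 18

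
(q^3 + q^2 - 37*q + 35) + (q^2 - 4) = q^3 + 2*q^2 - 37*q + 31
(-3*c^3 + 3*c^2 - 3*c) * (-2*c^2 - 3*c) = 6*c^5 + 3*c^4 - 3*c^3 + 9*c^2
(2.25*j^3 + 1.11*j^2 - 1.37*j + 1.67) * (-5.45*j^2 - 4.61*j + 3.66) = -12.2625*j^5 - 16.422*j^4 + 10.5844*j^3 + 1.2768*j^2 - 12.7129*j + 6.1122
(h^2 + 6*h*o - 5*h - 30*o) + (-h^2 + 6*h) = 6*h*o + h - 30*o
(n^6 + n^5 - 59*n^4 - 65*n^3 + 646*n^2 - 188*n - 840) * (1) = n^6 + n^5 - 59*n^4 - 65*n^3 + 646*n^2 - 188*n - 840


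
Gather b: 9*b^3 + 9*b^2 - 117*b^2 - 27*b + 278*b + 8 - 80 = 9*b^3 - 108*b^2 + 251*b - 72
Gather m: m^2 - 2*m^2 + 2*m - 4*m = -m^2 - 2*m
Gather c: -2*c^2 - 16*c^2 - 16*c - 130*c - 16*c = -18*c^2 - 162*c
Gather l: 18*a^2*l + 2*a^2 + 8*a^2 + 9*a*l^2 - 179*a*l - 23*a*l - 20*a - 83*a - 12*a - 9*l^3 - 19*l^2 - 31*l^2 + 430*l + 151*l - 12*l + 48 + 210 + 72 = 10*a^2 - 115*a - 9*l^3 + l^2*(9*a - 50) + l*(18*a^2 - 202*a + 569) + 330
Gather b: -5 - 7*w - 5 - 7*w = -14*w - 10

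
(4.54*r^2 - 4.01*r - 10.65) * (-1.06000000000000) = -4.8124*r^2 + 4.2506*r + 11.289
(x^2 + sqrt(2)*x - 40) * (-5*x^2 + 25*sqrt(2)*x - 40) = -5*x^4 + 20*sqrt(2)*x^3 + 210*x^2 - 1040*sqrt(2)*x + 1600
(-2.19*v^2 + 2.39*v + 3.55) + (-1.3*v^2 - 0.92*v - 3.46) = -3.49*v^2 + 1.47*v + 0.0899999999999999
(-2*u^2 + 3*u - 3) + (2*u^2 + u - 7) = 4*u - 10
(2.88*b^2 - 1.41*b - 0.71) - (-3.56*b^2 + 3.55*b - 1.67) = 6.44*b^2 - 4.96*b + 0.96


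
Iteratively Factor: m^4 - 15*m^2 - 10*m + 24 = (m + 2)*(m^3 - 2*m^2 - 11*m + 12) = (m - 4)*(m + 2)*(m^2 + 2*m - 3) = (m - 4)*(m + 2)*(m + 3)*(m - 1)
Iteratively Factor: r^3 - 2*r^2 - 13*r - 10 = (r - 5)*(r^2 + 3*r + 2) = (r - 5)*(r + 2)*(r + 1)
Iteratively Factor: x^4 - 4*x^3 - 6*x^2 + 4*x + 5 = (x + 1)*(x^3 - 5*x^2 - x + 5) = (x - 1)*(x + 1)*(x^2 - 4*x - 5) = (x - 1)*(x + 1)^2*(x - 5)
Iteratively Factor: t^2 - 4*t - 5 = (t + 1)*(t - 5)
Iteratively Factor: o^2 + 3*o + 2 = (o + 2)*(o + 1)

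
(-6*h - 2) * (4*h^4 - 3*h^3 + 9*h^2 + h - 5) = -24*h^5 + 10*h^4 - 48*h^3 - 24*h^2 + 28*h + 10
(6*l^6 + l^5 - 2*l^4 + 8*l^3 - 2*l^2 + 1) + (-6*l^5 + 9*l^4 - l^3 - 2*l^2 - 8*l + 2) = 6*l^6 - 5*l^5 + 7*l^4 + 7*l^3 - 4*l^2 - 8*l + 3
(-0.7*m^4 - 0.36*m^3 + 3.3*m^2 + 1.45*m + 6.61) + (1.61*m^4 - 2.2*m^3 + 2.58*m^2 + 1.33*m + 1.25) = 0.91*m^4 - 2.56*m^3 + 5.88*m^2 + 2.78*m + 7.86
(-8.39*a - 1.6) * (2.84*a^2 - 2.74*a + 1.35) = -23.8276*a^3 + 18.4446*a^2 - 6.9425*a - 2.16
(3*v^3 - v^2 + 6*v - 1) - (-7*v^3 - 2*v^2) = 10*v^3 + v^2 + 6*v - 1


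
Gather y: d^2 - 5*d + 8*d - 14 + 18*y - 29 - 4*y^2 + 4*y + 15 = d^2 + 3*d - 4*y^2 + 22*y - 28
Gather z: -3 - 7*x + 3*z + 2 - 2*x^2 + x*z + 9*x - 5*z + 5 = -2*x^2 + 2*x + z*(x - 2) + 4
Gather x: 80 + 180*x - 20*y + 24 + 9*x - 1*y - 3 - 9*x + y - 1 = 180*x - 20*y + 100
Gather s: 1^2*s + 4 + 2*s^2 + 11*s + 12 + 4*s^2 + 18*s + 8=6*s^2 + 30*s + 24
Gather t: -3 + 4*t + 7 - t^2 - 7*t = -t^2 - 3*t + 4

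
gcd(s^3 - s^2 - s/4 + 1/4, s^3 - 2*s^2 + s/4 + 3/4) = s^2 - s/2 - 1/2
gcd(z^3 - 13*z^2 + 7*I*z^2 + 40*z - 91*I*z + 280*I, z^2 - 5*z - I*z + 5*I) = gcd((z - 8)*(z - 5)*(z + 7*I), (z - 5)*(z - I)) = z - 5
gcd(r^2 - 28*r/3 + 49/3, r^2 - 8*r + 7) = r - 7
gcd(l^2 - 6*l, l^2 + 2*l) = l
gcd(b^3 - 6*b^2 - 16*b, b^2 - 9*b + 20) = 1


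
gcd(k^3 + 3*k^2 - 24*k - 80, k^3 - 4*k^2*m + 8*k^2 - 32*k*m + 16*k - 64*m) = k^2 + 8*k + 16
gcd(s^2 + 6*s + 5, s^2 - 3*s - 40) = s + 5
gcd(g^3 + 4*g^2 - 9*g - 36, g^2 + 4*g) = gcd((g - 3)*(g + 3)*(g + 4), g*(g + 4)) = g + 4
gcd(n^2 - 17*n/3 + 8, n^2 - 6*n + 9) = n - 3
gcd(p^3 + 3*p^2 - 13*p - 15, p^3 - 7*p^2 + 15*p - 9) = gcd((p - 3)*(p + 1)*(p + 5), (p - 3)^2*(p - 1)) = p - 3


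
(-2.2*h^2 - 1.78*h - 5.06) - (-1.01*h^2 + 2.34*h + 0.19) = -1.19*h^2 - 4.12*h - 5.25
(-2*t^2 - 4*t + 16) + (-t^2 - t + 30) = -3*t^2 - 5*t + 46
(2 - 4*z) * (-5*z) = 20*z^2 - 10*z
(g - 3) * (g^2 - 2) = g^3 - 3*g^2 - 2*g + 6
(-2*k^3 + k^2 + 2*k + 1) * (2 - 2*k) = 4*k^4 - 6*k^3 - 2*k^2 + 2*k + 2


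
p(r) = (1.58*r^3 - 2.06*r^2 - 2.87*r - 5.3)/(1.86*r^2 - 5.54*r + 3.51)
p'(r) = (5.54 - 3.72*r)*(1.58*r^3 - 2.06*r^2 - 2.87*r - 5.3)/(1.86*r^2 - 5.54*r + 3.51)^2 + (4.74*r^2 - 4.12*r - 2.87)/(1.86*r^2 - 5.54*r + 3.51)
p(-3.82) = -2.17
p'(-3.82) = 0.76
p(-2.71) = -1.37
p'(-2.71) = 0.67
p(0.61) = -9.07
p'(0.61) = -40.44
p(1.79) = 17.84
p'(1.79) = 33.61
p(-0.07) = -1.31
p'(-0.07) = -2.60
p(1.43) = 14.78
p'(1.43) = -6.88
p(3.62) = 4.12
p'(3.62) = 1.49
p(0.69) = -13.51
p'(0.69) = -76.15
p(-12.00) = -8.87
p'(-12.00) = 0.84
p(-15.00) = -11.40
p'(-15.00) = 0.84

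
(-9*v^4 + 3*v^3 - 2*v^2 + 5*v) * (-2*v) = 18*v^5 - 6*v^4 + 4*v^3 - 10*v^2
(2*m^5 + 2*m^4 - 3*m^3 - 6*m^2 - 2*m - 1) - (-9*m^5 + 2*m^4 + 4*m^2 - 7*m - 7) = 11*m^5 - 3*m^3 - 10*m^2 + 5*m + 6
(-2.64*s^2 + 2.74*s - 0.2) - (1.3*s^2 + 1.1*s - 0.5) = -3.94*s^2 + 1.64*s + 0.3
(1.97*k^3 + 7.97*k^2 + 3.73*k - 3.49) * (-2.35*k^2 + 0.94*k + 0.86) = -4.6295*k^5 - 16.8777*k^4 + 0.420500000000001*k^3 + 18.5619*k^2 - 0.0728000000000004*k - 3.0014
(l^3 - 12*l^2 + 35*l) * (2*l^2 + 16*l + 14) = 2*l^5 - 8*l^4 - 108*l^3 + 392*l^2 + 490*l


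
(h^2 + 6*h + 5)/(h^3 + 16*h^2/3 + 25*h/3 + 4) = 3*(h + 5)/(3*h^2 + 13*h + 12)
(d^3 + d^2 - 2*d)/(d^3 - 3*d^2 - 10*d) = (d - 1)/(d - 5)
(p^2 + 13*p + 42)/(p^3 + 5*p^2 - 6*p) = (p + 7)/(p*(p - 1))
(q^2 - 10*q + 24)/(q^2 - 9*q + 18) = (q - 4)/(q - 3)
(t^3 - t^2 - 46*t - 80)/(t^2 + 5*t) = t - 6 - 16/t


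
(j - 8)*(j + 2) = j^2 - 6*j - 16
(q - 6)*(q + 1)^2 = q^3 - 4*q^2 - 11*q - 6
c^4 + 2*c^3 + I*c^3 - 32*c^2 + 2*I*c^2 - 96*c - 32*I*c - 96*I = (c - 6)*(c + 4)^2*(c + I)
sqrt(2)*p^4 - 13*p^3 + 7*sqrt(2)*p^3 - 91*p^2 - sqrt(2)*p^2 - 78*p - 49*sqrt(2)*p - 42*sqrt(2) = (p + 1)*(p + 6)*(p - 7*sqrt(2))*(sqrt(2)*p + 1)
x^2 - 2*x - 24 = (x - 6)*(x + 4)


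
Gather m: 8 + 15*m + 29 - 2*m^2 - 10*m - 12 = -2*m^2 + 5*m + 25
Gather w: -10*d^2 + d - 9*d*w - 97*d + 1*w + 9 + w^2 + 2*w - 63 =-10*d^2 - 96*d + w^2 + w*(3 - 9*d) - 54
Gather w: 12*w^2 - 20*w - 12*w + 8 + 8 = 12*w^2 - 32*w + 16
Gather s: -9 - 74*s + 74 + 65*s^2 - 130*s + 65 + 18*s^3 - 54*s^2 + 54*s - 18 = 18*s^3 + 11*s^2 - 150*s + 112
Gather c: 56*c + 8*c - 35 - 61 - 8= 64*c - 104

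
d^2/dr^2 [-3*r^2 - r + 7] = -6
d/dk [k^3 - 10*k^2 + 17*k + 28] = 3*k^2 - 20*k + 17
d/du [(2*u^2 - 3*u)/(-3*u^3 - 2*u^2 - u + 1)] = (u*(2*u - 3)*(9*u^2 + 4*u + 1) + (3 - 4*u)*(3*u^3 + 2*u^2 + u - 1))/(3*u^3 + 2*u^2 + u - 1)^2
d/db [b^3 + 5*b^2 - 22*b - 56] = 3*b^2 + 10*b - 22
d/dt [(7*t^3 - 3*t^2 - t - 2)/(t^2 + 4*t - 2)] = (7*t^4 + 56*t^3 - 53*t^2 + 16*t + 10)/(t^4 + 8*t^3 + 12*t^2 - 16*t + 4)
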